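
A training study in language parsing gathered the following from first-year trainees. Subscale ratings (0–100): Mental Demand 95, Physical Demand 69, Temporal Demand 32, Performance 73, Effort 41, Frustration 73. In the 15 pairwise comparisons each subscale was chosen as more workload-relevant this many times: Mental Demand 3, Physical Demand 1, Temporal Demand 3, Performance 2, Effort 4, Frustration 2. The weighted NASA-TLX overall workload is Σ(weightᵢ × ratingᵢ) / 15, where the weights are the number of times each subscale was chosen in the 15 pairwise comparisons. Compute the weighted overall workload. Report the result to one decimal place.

60.4

The tallies are the weights (they sum to 15).
Weighted sum = 3·95 + 1·69 + 3·32 + 2·73 + 4·41 + 2·73
            = 285 + 69 + 96 + 146 + 164 + 146 = 906.
Overall workload = 906 / 15 = 60.4000 ≈ 60.4.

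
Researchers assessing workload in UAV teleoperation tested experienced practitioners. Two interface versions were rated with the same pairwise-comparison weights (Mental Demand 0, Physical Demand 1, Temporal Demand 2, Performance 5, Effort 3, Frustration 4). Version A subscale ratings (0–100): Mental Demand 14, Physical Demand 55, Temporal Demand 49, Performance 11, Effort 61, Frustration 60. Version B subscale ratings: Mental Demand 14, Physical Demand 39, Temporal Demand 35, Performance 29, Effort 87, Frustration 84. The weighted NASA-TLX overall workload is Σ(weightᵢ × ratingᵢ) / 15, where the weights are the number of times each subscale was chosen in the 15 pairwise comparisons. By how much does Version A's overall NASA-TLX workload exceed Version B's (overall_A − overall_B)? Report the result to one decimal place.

Version A weighted sum = 0·14 + 1·55 + 2·49 + 5·11 + 3·61 + 4·60 = 0 + 55 + 98 + 55 + 183 + 240 = 631; overall_A = 631/15 = 42.0667.
Version B weighted sum = 0·14 + 1·39 + 2·35 + 5·29 + 3·87 + 4·84 = 0 + 39 + 70 + 145 + 261 + 336 = 851; overall_B = 851/15 = 56.7333.
Difference = 42.0667 − 56.7333 = -14.6666 ≈ -14.7.

-14.7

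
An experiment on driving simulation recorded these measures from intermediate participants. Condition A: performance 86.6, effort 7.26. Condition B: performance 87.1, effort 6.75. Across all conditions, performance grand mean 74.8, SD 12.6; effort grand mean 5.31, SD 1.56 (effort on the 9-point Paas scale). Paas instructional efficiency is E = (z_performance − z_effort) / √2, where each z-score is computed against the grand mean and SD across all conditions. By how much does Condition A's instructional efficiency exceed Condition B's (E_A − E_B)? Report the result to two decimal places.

Condition A: z_P = (86.6 − 74.8)/12.6 = 0.9365; z_E = (7.26 − 5.31)/1.56 = 1.2500; E_A = (0.9365 − 1.2500)/√2 = -0.2217.
Condition B: z_P = (87.1 − 74.8)/12.6 = 0.9762; z_E = (6.75 − 5.31)/1.56 = 0.9231; E_B = (0.9762 − 0.9231)/√2 = 0.0375.
E_A − E_B = -0.2217 − 0.0375 = -0.2592 ≈ -0.26.

-0.26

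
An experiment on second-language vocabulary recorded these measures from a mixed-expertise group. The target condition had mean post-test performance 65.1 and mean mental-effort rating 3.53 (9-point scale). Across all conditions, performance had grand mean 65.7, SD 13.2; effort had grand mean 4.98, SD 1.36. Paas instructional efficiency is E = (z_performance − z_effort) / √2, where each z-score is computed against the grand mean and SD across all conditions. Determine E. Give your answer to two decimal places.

0.72

z_performance = (65.1 − 65.7) / 13.2 = -0.6000 / 13.2 = -0.0455.
z_effort = (3.53 − 4.98) / 1.36 = -1.4500 / 1.36 = -1.0662.
z_P − z_E = -0.0455 − (-1.0662) = 1.0207.
E = 1.0207 / √2 = 1.0207 / 1.41421 = 0.7217 ≈ 0.72.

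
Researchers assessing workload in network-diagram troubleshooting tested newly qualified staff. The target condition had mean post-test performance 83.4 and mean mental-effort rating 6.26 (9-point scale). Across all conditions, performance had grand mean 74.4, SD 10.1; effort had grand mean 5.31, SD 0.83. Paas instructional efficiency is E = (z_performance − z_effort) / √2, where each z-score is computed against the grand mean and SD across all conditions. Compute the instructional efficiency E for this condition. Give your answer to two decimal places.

-0.18

z_performance = (83.4 − 74.4) / 10.1 = 9.0000 / 10.1 = 0.8911.
z_effort = (6.26 − 5.31) / 0.83 = 0.9500 / 0.83 = 1.1446.
z_P − z_E = 0.8911 − 1.1446 = -0.2535.
E = -0.2535 / √2 = -0.2535 / 1.41421 = -0.1793 ≈ -0.18.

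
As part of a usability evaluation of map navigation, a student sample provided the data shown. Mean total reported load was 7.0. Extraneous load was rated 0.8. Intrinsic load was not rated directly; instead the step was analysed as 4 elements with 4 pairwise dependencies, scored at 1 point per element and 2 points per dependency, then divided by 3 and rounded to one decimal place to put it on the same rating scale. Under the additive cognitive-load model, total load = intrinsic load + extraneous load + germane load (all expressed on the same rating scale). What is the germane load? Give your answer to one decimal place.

2.2

Intrinsic (element-interactivity): (4 × 1 + 4 × 2) / 3 = 12 / 3 = 4.0000 → 4.0.
germane load = total − intrinsic − extraneous
             = 7.0 − 4.0 − 0.8 = 2.2.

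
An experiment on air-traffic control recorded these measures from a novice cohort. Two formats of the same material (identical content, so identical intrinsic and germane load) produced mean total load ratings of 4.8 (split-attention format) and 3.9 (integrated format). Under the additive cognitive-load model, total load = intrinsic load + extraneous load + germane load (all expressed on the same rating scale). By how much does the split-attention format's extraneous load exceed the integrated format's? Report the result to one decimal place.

0.9

Intrinsic and germane load are equal across formats, so the difference in total load equals the difference in extraneous load.
Extraneous-load difference = 4.8 − 3.9 = 0.9.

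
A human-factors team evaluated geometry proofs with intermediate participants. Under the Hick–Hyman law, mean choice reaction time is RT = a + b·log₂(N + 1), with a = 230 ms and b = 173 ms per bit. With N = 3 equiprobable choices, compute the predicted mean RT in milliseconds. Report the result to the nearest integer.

log₂(3 + 1) = log₂(4) = 2.0000.
RT = 230 + 173 × 2.0000 = 230 + 346.0000 = 576.0000 ms.
≈ 576 ms.

576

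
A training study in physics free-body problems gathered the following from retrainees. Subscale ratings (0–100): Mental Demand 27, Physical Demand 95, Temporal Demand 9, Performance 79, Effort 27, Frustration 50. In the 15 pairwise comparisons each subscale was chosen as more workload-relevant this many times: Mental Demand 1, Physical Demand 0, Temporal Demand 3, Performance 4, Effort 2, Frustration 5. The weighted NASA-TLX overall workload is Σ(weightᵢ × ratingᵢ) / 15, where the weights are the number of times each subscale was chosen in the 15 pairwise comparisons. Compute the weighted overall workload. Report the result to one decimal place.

44.9

The tallies are the weights (they sum to 15).
Weighted sum = 1·27 + 0·95 + 3·9 + 4·79 + 2·27 + 5·50
            = 27 + 0 + 27 + 316 + 54 + 250 = 674.
Overall workload = 674 / 15 = 44.9333 ≈ 44.9.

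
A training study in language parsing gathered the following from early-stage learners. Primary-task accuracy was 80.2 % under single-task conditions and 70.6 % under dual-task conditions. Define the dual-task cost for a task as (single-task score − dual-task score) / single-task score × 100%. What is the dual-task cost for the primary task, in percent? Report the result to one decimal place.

12.0

Cost = (80.2 − 70.6) / 80.2 × 100%
     = 9.6000 / 80.2 × 100% = 11.9701%.
≈ 12.0%.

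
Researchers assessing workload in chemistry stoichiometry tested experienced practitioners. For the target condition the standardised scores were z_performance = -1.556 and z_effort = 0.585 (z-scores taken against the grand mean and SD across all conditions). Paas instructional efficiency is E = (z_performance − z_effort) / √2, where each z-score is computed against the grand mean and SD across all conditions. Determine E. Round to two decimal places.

-1.51

z_P − z_E = -1.556 − 0.585 = -2.1410.
E = -2.1410 / √2 = -2.1410 / 1.41421 = -1.5139 ≈ -1.51.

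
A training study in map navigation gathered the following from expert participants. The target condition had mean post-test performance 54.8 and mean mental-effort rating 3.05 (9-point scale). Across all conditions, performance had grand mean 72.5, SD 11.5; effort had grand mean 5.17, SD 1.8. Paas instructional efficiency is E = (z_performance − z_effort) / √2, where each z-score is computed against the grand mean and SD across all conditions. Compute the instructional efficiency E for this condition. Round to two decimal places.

-0.26

z_performance = (54.8 − 72.5) / 11.5 = -17.7000 / 11.5 = -1.5391.
z_effort = (3.05 − 5.17) / 1.8 = -2.1200 / 1.8 = -1.1778.
z_P − z_E = -1.5391 − (-1.1778) = -0.3613.
E = -0.3613 / √2 = -0.3613 / 1.41421 = -0.2555 ≈ -0.26.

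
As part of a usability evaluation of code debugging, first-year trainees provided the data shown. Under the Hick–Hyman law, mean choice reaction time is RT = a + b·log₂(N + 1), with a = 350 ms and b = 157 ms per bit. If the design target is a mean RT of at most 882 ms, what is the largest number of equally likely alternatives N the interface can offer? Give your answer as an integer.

9

Set 350 + 157·log₂(N + 1) ≤ 882.
log₂(N + 1) ≤ (882 − 350) / 157 = 3.3885.
N + 1 ≤ 2^3.3885 = 10.4723.
N ≤ 9.4723, so the largest integer N is 9.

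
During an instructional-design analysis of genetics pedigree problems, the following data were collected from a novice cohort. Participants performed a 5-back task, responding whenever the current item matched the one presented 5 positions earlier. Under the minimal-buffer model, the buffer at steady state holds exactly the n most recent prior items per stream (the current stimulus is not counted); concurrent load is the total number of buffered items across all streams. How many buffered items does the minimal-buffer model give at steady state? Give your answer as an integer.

5

The buffer holds the 5 most recent prior items.
Steady-state concurrent load = 5 items.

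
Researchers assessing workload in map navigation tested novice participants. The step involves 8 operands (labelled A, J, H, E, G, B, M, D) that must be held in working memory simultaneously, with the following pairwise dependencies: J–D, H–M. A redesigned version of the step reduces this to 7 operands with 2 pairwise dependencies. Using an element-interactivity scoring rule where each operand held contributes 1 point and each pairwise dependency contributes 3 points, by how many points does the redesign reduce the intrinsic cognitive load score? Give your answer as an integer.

Original: 8 × 1 + 2 × 3 = 8 + 6 = 14.
Redesigned: 7 × 1 + 2 × 3 = 7 + 6 = 13.
Reduction = 14 − 13 = 1.

1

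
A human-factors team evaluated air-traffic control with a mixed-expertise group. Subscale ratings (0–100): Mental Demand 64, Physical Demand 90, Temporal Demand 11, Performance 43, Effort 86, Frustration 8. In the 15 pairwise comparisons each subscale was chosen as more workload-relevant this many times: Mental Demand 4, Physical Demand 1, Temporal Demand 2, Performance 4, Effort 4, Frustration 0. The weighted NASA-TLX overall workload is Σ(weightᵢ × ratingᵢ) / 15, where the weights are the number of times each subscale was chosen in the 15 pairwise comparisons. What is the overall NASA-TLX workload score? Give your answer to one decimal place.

The tallies are the weights (they sum to 15).
Weighted sum = 4·64 + 1·90 + 2·11 + 4·43 + 4·86 + 0·8
            = 256 + 90 + 22 + 172 + 344 + 0 = 884.
Overall workload = 884 / 15 = 58.9333 ≈ 58.9.

58.9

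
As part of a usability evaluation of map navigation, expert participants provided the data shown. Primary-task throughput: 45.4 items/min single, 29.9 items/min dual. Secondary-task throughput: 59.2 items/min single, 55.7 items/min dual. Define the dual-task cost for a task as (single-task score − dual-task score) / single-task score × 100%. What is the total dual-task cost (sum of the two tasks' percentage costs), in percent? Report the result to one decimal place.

40.1

Primary cost = (45.4 − 29.9) / 45.4 × 100% = 34.1410%.
Secondary cost = (59.2 − 55.7) / 59.2 × 100% = 5.9122%.
Total = 34.1410% + 5.9122% = 40.0532% ≈ 40.1%.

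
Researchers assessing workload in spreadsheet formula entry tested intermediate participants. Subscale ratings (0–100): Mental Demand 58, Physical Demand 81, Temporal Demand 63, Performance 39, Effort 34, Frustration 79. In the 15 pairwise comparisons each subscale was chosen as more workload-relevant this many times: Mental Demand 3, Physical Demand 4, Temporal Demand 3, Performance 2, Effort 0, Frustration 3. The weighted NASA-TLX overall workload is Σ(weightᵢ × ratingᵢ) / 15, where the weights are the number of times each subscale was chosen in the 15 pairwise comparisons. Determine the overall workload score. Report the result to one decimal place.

The tallies are the weights (they sum to 15).
Weighted sum = 3·58 + 4·81 + 3·63 + 2·39 + 0·34 + 3·79
            = 174 + 324 + 189 + 78 + 0 + 237 = 1002.
Overall workload = 1002 / 15 = 66.8000 ≈ 66.8.

66.8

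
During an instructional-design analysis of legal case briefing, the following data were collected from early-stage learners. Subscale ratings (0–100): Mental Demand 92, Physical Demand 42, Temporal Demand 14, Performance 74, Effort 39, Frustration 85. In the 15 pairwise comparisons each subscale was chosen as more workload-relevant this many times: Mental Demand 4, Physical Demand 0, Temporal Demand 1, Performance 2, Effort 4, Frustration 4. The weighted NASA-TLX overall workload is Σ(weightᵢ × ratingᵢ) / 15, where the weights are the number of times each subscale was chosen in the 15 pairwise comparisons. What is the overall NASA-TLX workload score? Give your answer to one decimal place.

The tallies are the weights (they sum to 15).
Weighted sum = 4·92 + 0·42 + 1·14 + 2·74 + 4·39 + 4·85
            = 368 + 0 + 14 + 148 + 156 + 340 = 1026.
Overall workload = 1026 / 15 = 68.4000 ≈ 68.4.

68.4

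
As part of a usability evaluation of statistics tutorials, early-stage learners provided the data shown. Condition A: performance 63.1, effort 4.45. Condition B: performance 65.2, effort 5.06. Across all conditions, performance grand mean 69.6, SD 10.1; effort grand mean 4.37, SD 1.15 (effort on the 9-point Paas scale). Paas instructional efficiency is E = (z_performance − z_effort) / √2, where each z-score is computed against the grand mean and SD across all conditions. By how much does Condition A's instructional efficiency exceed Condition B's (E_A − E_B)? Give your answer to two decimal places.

Condition A: z_P = (63.1 − 69.6)/10.1 = -0.6436; z_E = (4.45 − 4.37)/1.15 = 0.0696; E_A = (-0.6436 − 0.0696)/√2 = -0.5043.
Condition B: z_P = (65.2 − 69.6)/10.1 = -0.4356; z_E = (5.06 − 4.37)/1.15 = 0.6000; E_B = (-0.4356 − 0.6000)/√2 = -0.7323.
E_A − E_B = -0.5043 − (-0.7323) = 0.2280 ≈ 0.23.

0.23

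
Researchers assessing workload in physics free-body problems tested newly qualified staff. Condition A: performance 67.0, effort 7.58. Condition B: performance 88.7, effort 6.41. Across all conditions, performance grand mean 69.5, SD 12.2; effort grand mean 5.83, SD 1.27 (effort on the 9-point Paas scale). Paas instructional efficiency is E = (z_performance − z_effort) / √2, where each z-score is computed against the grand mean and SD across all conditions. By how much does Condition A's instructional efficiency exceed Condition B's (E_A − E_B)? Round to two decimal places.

Condition A: z_P = (67.0 − 69.5)/12.2 = -0.2049; z_E = (7.58 − 5.83)/1.27 = 1.3780; E_A = (-0.2049 − 1.3780)/√2 = -1.1193.
Condition B: z_P = (88.7 − 69.5)/12.2 = 1.5738; z_E = (6.41 − 5.83)/1.27 = 0.4567; E_B = (1.5738 − 0.4567)/√2 = 0.7899.
E_A − E_B = -1.1193 − 0.7899 = -1.9092 ≈ -1.91.

-1.91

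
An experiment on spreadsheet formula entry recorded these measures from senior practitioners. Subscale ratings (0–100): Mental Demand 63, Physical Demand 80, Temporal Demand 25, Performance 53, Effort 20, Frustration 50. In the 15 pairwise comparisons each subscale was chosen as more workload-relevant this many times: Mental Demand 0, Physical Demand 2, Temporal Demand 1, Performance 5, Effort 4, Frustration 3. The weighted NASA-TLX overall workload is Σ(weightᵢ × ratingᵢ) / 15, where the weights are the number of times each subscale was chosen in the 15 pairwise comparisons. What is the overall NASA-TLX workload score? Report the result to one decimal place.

The tallies are the weights (they sum to 15).
Weighted sum = 0·63 + 2·80 + 1·25 + 5·53 + 4·20 + 3·50
            = 0 + 160 + 25 + 265 + 80 + 150 = 680.
Overall workload = 680 / 15 = 45.3333 ≈ 45.3.

45.3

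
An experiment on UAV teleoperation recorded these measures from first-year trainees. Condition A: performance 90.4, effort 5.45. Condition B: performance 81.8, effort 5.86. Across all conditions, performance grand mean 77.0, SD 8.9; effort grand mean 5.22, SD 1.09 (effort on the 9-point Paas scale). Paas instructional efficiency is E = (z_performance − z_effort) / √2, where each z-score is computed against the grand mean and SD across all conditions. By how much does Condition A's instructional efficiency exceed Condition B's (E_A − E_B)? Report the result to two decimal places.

Condition A: z_P = (90.4 − 77.0)/8.9 = 1.5056; z_E = (5.45 − 5.22)/1.09 = 0.2110; E_A = (1.5056 − 0.2110)/√2 = 0.9154.
Condition B: z_P = (81.8 − 77.0)/8.9 = 0.5393; z_E = (5.86 − 5.22)/1.09 = 0.5872; E_B = (0.5393 − 0.5872)/√2 = -0.0339.
E_A − E_B = 0.9154 − (-0.0339) = 0.9493 ≈ 0.95.

0.95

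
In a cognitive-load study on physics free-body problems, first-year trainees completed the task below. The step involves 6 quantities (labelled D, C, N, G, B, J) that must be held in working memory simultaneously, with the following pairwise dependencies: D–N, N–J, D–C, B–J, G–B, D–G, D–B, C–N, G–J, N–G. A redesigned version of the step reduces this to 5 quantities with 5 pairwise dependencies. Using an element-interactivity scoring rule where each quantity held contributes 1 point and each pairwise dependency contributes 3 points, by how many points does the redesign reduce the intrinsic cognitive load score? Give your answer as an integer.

Original: 6 × 1 + 10 × 3 = 6 + 30 = 36.
Redesigned: 5 × 1 + 5 × 3 = 5 + 15 = 20.
Reduction = 36 − 20 = 16.

16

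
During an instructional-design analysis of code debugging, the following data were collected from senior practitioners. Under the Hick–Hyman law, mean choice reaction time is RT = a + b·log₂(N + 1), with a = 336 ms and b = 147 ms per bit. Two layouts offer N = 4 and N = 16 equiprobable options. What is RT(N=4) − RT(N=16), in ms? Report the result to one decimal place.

-259.5

RT(4) = 336 + 147·log₂(5) = 336 + 147·2.3219 = 677.3193 ms.
RT(16) = 336 + 147·log₂(17) = 336 + 147·4.0875 = 936.8625 ms.
Difference = 677.3193 − 936.8625 = -259.5432 ≈ -259.5 ms.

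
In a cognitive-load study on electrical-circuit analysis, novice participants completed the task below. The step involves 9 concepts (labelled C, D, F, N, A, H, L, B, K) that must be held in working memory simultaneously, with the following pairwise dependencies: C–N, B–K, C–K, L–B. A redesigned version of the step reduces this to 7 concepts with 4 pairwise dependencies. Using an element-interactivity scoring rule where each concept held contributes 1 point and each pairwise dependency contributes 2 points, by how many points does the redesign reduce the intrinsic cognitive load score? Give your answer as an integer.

2

Original: 9 × 1 + 4 × 2 = 9 + 8 = 17.
Redesigned: 7 × 1 + 4 × 2 = 7 + 8 = 15.
Reduction = 17 − 15 = 2.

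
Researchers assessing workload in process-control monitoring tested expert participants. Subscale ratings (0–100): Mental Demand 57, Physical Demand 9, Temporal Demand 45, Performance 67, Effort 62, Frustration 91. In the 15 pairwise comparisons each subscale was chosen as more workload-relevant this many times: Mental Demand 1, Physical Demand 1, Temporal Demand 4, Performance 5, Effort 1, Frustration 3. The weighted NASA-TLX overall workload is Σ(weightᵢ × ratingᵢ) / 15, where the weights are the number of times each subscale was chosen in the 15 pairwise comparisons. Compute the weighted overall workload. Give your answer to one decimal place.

The tallies are the weights (they sum to 15).
Weighted sum = 1·57 + 1·9 + 4·45 + 5·67 + 1·62 + 3·91
            = 57 + 9 + 180 + 335 + 62 + 273 = 916.
Overall workload = 916 / 15 = 61.0667 ≈ 61.1.

61.1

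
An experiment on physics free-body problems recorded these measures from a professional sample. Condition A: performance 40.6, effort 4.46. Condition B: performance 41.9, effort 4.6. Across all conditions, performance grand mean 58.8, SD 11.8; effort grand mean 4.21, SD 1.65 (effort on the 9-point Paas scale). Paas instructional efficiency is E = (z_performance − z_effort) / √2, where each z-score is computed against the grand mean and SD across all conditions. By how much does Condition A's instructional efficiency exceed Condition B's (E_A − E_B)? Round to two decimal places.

-0.02

Condition A: z_P = (40.6 − 58.8)/11.8 = -1.5424; z_E = (4.46 − 4.21)/1.65 = 0.1515; E_A = (-1.5424 − 0.1515)/√2 = -1.1978.
Condition B: z_P = (41.9 − 58.8)/11.8 = -1.4322; z_E = (4.6 − 4.21)/1.65 = 0.2364; E_B = (-1.4322 − 0.2364)/√2 = -1.1799.
E_A − E_B = -1.1978 − (-1.1799) = -0.0179 ≈ -0.02.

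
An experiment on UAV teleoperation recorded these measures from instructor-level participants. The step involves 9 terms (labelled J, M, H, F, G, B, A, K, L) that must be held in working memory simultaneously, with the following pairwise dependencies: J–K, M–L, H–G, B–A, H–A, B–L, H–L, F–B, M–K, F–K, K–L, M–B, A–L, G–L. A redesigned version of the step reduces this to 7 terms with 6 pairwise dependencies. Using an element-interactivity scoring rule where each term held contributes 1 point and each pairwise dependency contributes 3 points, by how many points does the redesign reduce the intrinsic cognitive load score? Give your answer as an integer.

26

Original: 9 × 1 + 14 × 3 = 9 + 42 = 51.
Redesigned: 7 × 1 + 6 × 3 = 7 + 18 = 25.
Reduction = 51 − 25 = 26.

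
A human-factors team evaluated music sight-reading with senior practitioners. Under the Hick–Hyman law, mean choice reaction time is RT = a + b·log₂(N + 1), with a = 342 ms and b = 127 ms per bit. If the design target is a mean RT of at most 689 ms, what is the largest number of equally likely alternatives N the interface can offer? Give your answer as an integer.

Set 342 + 127·log₂(N + 1) ≤ 689.
log₂(N + 1) ≤ (689 − 342) / 127 = 2.7323.
N + 1 ≤ 2^2.7323 = 6.6451.
N ≤ 5.6451, so the largest integer N is 5.

5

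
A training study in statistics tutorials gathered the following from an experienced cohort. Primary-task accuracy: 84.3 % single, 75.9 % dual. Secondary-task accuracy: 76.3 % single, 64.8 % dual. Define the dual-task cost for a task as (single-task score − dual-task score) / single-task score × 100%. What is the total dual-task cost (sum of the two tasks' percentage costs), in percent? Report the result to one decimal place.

Primary cost = (84.3 − 75.9) / 84.3 × 100% = 9.9644%.
Secondary cost = (76.3 − 64.8) / 76.3 × 100% = 15.0721%.
Total = 9.9644% + 15.0721% = 25.0365% ≈ 25.0%.

25.0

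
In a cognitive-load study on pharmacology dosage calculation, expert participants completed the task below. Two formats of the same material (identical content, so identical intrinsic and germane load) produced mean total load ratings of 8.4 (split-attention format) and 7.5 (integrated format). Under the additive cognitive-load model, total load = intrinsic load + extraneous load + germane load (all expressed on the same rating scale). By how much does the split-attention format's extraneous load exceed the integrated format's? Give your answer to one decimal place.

Intrinsic and germane load are equal across formats, so the difference in total load equals the difference in extraneous load.
Extraneous-load difference = 8.4 − 7.5 = 0.9.

0.9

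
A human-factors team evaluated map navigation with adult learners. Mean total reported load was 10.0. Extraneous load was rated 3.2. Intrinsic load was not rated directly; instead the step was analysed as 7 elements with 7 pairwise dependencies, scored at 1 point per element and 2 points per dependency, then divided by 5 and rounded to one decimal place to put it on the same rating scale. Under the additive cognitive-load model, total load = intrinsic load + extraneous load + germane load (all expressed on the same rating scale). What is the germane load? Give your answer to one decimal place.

Intrinsic (element-interactivity): (7 × 1 + 7 × 2) / 5 = 21 / 5 = 4.2000 → 4.2.
germane load = total − intrinsic − extraneous
             = 10.0 − 4.2 − 3.2 = 2.6.

2.6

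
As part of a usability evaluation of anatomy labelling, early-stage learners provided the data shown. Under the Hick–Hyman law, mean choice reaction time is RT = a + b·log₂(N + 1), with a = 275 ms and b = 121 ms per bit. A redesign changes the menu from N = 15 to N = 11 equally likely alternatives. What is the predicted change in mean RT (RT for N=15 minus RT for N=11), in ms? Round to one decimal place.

RT(15) = 275 + 121·log₂(16) = 275 + 121·4.0000 = 759.0000 ms.
RT(11) = 275 + 121·log₂(12) = 275 + 121·3.5850 = 708.7850 ms.
Difference = 759.0000 − 708.7850 = 50.2150 ≈ 50.2 ms.

50.2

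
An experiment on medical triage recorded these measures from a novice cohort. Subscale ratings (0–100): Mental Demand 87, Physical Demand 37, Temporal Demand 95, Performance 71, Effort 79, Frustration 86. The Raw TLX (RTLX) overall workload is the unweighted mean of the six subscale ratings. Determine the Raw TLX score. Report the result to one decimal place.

75.8

Sum of ratings = 87 + 37 + 95 + 71 + 79 + 86 = 455.
RTLX = 455 / 6 = 75.8333 ≈ 75.8.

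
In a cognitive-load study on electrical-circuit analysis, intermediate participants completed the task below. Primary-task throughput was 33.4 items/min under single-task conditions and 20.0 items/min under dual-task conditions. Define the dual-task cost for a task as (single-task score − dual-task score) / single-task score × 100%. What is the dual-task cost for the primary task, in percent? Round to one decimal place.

Cost = (33.4 − 20.0) / 33.4 × 100%
     = 13.4000 / 33.4 × 100% = 40.1198%.
≈ 40.1%.

40.1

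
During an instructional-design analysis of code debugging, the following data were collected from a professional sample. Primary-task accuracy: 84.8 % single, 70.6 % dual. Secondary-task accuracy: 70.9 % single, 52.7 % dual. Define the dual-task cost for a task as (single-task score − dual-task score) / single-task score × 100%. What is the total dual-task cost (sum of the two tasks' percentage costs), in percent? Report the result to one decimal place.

Primary cost = (84.8 − 70.6) / 84.8 × 100% = 16.7453%.
Secondary cost = (70.9 − 52.7) / 70.9 × 100% = 25.6700%.
Total = 16.7453% + 25.6700% = 42.4153% ≈ 42.4%.

42.4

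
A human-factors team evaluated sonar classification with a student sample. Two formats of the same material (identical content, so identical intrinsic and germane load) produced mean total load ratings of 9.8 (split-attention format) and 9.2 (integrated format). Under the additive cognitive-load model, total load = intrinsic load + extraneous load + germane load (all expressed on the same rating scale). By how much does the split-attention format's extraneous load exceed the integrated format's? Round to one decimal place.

0.6

Intrinsic and germane load are equal across formats, so the difference in total load equals the difference in extraneous load.
Extraneous-load difference = 9.8 − 9.2 = 0.6.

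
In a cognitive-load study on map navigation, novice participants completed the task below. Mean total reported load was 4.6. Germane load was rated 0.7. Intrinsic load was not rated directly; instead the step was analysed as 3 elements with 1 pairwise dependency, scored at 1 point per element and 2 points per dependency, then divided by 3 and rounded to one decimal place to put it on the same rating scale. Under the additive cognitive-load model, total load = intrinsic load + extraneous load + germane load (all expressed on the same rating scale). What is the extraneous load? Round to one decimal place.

2.2

Intrinsic (element-interactivity): (3 × 1 + 1 × 2) / 3 = 5 / 3 = 1.6667 → 1.7.
extraneous load = total − intrinsic − germane
             = 4.6 − 1.7 − 0.7 = 2.2.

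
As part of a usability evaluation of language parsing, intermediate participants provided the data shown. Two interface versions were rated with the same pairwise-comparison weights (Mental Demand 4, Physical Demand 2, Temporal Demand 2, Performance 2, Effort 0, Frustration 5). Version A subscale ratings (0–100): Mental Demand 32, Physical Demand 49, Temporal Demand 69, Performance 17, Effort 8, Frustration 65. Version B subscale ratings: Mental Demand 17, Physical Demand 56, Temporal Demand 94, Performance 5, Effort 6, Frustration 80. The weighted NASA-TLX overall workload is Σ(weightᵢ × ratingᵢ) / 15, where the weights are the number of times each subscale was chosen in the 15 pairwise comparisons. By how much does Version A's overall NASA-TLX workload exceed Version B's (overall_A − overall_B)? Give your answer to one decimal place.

Version A weighted sum = 4·32 + 2·49 + 2·69 + 2·17 + 0·8 + 5·65 = 128 + 98 + 138 + 34 + 0 + 325 = 723; overall_A = 723/15 = 48.2000.
Version B weighted sum = 4·17 + 2·56 + 2·94 + 2·5 + 0·6 + 5·80 = 68 + 112 + 188 + 10 + 0 + 400 = 778; overall_B = 778/15 = 51.8667.
Difference = 48.2000 − 51.8667 = -3.6667 ≈ -3.7.

-3.7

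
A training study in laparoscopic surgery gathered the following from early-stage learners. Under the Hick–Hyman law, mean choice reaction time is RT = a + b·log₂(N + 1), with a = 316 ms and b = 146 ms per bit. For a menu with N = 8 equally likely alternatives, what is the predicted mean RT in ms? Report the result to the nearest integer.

779

log₂(8 + 1) = log₂(9) = 3.1699.
RT = 316 + 146 × 3.1699 = 316 + 462.8054 = 778.8054 ms.
≈ 779 ms.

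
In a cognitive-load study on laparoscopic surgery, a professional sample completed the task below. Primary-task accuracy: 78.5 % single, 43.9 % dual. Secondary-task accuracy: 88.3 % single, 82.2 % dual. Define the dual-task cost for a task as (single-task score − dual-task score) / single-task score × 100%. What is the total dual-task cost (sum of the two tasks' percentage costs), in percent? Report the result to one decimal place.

51.0

Primary cost = (78.5 − 43.9) / 78.5 × 100% = 44.0764%.
Secondary cost = (88.3 − 82.2) / 88.3 × 100% = 6.9083%.
Total = 44.0764% + 6.9083% = 50.9847% ≈ 51.0%.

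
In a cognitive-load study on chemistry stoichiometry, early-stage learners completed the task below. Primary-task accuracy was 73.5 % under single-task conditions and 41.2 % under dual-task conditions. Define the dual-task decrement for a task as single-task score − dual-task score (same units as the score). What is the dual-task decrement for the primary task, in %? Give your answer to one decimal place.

32.3

Decrement = 73.5 − 41.2 = 32.3000 % ≈ 32.3 %.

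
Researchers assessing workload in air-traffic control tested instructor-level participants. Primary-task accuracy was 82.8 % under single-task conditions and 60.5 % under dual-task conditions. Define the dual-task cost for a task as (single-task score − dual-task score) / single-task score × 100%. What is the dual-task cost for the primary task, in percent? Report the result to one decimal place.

Cost = (82.8 − 60.5) / 82.8 × 100%
     = 22.3000 / 82.8 × 100% = 26.9324%.
≈ 26.9%.

26.9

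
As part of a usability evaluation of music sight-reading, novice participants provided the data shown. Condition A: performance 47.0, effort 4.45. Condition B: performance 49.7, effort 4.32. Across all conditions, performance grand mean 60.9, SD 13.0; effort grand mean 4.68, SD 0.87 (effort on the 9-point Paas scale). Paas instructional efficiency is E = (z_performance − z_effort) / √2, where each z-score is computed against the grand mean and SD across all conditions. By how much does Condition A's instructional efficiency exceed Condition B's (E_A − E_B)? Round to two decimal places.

Condition A: z_P = (47.0 − 60.9)/13.0 = -1.0692; z_E = (4.45 − 4.68)/0.87 = -0.2644; E_A = (-1.0692 − (-0.2644))/√2 = -0.5691.
Condition B: z_P = (49.7 − 60.9)/13.0 = -0.8615; z_E = (4.32 − 4.68)/0.87 = -0.4138; E_B = (-0.8615 − (-0.4138))/√2 = -0.3166.
E_A − E_B = -0.5691 − (-0.3166) = -0.2525 ≈ -0.25.

-0.25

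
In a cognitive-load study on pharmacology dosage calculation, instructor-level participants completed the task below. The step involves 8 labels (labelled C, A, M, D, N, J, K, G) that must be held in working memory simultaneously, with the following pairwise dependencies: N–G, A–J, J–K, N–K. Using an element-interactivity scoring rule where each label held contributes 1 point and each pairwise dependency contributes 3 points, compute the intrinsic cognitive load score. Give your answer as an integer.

Count of labels held simultaneously: 8.
Count of pairwise dependencies listed: 4.
Element contribution: 8 × 1 = 8.
Interaction contribution: 4 × 3 = 12.
Intrinsic load = 8 + 12 = 20.

20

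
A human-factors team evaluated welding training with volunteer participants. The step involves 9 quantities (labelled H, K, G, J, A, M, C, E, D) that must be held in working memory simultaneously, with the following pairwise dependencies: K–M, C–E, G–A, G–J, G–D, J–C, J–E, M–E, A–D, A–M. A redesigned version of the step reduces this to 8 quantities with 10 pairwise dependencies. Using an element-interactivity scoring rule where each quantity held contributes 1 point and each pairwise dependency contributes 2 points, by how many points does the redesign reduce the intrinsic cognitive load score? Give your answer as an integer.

Original: 9 × 1 + 10 × 2 = 9 + 20 = 29.
Redesigned: 8 × 1 + 10 × 2 = 8 + 20 = 28.
Reduction = 29 − 28 = 1.

1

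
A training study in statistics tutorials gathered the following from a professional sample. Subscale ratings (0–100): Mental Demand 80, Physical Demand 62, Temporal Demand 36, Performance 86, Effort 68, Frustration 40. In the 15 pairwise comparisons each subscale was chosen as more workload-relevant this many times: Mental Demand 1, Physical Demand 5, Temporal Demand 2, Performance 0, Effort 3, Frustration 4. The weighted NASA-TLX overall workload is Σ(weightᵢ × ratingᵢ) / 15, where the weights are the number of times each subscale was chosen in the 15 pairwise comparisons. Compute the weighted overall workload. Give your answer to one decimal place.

55.1

The tallies are the weights (they sum to 15).
Weighted sum = 1·80 + 5·62 + 2·36 + 0·86 + 3·68 + 4·40
            = 80 + 310 + 72 + 0 + 204 + 160 = 826.
Overall workload = 826 / 15 = 55.0667 ≈ 55.1.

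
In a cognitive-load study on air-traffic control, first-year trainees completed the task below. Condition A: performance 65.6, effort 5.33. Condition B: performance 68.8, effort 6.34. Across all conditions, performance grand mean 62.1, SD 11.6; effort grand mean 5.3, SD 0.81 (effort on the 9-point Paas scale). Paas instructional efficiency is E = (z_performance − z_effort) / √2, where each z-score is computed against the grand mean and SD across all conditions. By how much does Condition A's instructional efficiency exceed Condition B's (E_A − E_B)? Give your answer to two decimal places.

Condition A: z_P = (65.6 − 62.1)/11.6 = 0.3017; z_E = (5.33 − 5.3)/0.81 = 0.0370; E_A = (0.3017 − 0.0370)/√2 = 0.1872.
Condition B: z_P = (68.8 − 62.1)/11.6 = 0.5776; z_E = (6.34 − 5.3)/0.81 = 1.2840; E_B = (0.5776 − 1.2840)/√2 = -0.4995.
E_A − E_B = 0.1872 − (-0.4995) = 0.6867 ≈ 0.69.

0.69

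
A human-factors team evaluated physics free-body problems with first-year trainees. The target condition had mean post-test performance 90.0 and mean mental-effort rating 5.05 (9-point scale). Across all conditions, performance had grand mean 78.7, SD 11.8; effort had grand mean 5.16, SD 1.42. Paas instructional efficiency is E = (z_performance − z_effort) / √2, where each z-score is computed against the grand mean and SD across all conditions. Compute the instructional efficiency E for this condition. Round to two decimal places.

z_performance = (90.0 − 78.7) / 11.8 = 11.3000 / 11.8 = 0.9576.
z_effort = (5.05 − 5.16) / 1.42 = -0.1100 / 1.42 = -0.0775.
z_P − z_E = 0.9576 − (-0.0775) = 1.0351.
E = 1.0351 / √2 = 1.0351 / 1.41421 = 0.7319 ≈ 0.73.

0.73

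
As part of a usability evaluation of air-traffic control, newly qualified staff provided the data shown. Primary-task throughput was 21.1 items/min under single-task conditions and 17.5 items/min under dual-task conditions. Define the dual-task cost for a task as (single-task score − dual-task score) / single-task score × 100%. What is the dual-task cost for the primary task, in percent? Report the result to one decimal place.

17.1

Cost = (21.1 − 17.5) / 21.1 × 100%
     = 3.6000 / 21.1 × 100% = 17.0616%.
≈ 17.1%.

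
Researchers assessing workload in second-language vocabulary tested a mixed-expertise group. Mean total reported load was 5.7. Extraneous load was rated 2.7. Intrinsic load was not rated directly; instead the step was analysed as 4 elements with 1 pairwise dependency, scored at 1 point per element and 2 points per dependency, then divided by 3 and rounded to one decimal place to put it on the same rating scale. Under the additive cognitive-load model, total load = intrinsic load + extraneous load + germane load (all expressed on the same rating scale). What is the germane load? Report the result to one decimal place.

Intrinsic (element-interactivity): (4 × 1 + 1 × 2) / 3 = 6 / 3 = 2.0000 → 2.0.
germane load = total − intrinsic − extraneous
             = 5.7 − 2.0 − 2.7 = 1.0.

1.0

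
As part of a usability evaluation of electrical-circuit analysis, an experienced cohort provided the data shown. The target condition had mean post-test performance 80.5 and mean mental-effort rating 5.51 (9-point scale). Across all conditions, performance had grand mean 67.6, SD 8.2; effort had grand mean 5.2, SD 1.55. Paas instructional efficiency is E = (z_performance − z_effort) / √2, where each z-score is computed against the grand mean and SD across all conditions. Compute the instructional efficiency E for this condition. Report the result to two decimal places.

z_performance = (80.5 − 67.6) / 8.2 = 12.9000 / 8.2 = 1.5732.
z_effort = (5.51 − 5.2) / 1.55 = 0.3100 / 1.55 = 0.2000.
z_P − z_E = 1.5732 − 0.2000 = 1.3732.
E = 1.3732 / √2 = 1.3732 / 1.41421 = 0.9710 ≈ 0.97.

0.97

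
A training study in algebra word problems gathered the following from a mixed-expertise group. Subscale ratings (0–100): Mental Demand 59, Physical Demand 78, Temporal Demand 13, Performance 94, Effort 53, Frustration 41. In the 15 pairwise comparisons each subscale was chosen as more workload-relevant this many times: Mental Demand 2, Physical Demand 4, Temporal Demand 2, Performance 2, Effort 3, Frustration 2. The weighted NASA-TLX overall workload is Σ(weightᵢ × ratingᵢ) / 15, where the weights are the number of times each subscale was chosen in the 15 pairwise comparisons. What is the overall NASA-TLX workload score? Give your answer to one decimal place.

The tallies are the weights (they sum to 15).
Weighted sum = 2·59 + 4·78 + 2·13 + 2·94 + 3·53 + 2·41
            = 118 + 312 + 26 + 188 + 159 + 82 = 885.
Overall workload = 885 / 15 = 59.0000 ≈ 59.0.

59.0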